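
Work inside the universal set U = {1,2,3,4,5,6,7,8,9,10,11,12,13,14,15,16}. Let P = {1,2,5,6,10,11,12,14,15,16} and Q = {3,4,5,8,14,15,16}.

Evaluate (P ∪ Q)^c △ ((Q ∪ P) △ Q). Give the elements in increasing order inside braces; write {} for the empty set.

P ∪ Q = {1,2,3,4,5,6,8,10,11,12,14,15,16}
(P ∪ Q)^c = {7,9,13}
Q ∪ P = {1,2,3,4,5,6,8,10,11,12,14,15,16}
(Q ∪ P) △ Q = {1,2,6,10,11,12}
(P ∪ Q)^c △ ((Q ∪ P) △ Q) = {1,2,6,7,9,10,11,12,13}

{1,2,6,7,9,10,11,12,13}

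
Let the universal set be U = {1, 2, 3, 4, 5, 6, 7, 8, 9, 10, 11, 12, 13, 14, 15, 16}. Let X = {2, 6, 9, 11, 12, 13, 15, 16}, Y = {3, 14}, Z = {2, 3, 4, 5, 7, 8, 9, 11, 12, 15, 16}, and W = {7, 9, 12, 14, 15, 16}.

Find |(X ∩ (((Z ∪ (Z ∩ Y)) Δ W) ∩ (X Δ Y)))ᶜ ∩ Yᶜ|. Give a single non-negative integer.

12

Z ∩ Y = {3}
Z ∪ (Z ∩ Y) = {2, 3, 4, 5, 7, 8, 9, 11, 12, 15, 16}
(Z ∪ (Z ∩ Y)) Δ W = {2, 3, 4, 5, 8, 11, 14}
X Δ Y = {2, 3, 6, 9, 11, 12, 13, 14, 15, 16}
((Z ∪ (Z ∩ Y)) Δ W) ∩ (X Δ Y) = {2, 3, 11, 14}
X ∩ (((Z ∪ (Z ∩ Y)) Δ W) ∩ (X Δ Y)) = {2, 11}
(X ∩ (((Z ∪ (Z ∩ Y)) Δ W) ∩ (X Δ Y)))ᶜ = {1, 3, 4, 5, 6, 7, 8, 9, 10, 12, 13, 14, 15, 16}
Yᶜ = {1, 2, 4, 5, 6, 7, 8, 9, 10, 11, 12, 13, 15, 16}
(X ∩ (((Z ∪ (Z ∩ Y)) Δ W) ∩ (X Δ Y)))ᶜ ∩ Yᶜ = {1, 4, 5, 6, 7, 8, 9, 10, 12, 13, 15, 16}
|(X ∩ (((Z ∪ (Z ∩ Y)) Δ W) ∩ (X Δ Y)))ᶜ ∩ Yᶜ| = 12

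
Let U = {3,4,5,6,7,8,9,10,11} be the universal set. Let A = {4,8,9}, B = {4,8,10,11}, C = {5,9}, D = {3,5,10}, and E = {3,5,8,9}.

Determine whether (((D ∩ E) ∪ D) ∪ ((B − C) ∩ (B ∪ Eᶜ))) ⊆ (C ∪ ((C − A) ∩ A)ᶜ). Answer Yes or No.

Yes

D ∩ E = {3,5}
(D ∩ E) ∪ D = {3,5,10}
B − C = {4,8,10,11}
Eᶜ = {4,6,7,10,11}
B ∪ Eᶜ = {4,6,7,8,10,11}
(B − C) ∩ (B ∪ Eᶜ) = {4,8,10,11}
((D ∩ E) ∪ D) ∪ ((B − C) ∩ (B ∪ Eᶜ)) = {3,4,5,8,10,11}
C − A = {5}
(C − A) ∩ A = {}
((C − A) ∩ A)ᶜ = {3,4,5,6,7,8,9,10,11}
C ∪ ((C − A) ∩ A)ᶜ = {3,4,5,6,7,8,9,10,11}
Every element of {3,4,5,8,10,11} is in {3,4,5,6,7,8,9,10,11}, so ((D ∩ E) ∪ D) ∪ ((B − C) ∩ (B ∪ Eᶜ)) ⊆ C ∪ ((C − A) ∩ A)ᶜ.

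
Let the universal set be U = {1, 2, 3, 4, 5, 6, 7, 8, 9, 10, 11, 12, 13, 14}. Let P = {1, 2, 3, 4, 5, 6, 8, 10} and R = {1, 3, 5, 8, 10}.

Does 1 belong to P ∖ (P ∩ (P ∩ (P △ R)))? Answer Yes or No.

1 ∈ P and 1 ∈ R, so 1 ∉ P △ R
1 ∈ P and 1 ∉ (P △ R), so 1 ∉ P ∩ (P △ R)
1 ∈ P and 1 ∉ (P ∩ (P △ R)), so 1 ∉ P ∩ (P ∩ (P △ R))
1 ∈ P and 1 ∉ (P ∩ (P ∩ (P △ R))), so 1 ∈ P ∖ (P ∩ (P ∩ (P △ R)))

Yes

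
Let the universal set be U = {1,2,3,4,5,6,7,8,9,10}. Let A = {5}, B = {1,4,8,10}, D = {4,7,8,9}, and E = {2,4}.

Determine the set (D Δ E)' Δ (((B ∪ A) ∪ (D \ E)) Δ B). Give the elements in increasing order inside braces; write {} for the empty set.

{1,3,4,6,7,9,10}

D Δ E = {2,7,8,9}
(D Δ E)' = {1,3,4,5,6,10}
B ∪ A = {1,4,5,8,10}
D \ E = {7,8,9}
(B ∪ A) ∪ (D \ E) = {1,4,5,7,8,9,10}
((B ∪ A) ∪ (D \ E)) Δ B = {5,7,9}
(D Δ E)' Δ (((B ∪ A) ∪ (D \ E)) Δ B) = {1,3,4,6,7,9,10}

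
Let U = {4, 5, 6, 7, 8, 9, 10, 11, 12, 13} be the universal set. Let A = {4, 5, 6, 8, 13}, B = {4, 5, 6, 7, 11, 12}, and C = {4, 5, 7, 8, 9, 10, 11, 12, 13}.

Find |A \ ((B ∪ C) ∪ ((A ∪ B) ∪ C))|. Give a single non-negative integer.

B ∪ C = {4, 5, 6, 7, 8, 9, 10, 11, 12, 13}
A ∪ B = {4, 5, 6, 7, 8, 11, 12, 13}
(A ∪ B) ∪ C = {4, 5, 6, 7, 8, 9, 10, 11, 12, 13}
(B ∪ C) ∪ ((A ∪ B) ∪ C) = {4, 5, 6, 7, 8, 9, 10, 11, 12, 13}
A \ ((B ∪ C) ∪ ((A ∪ B) ∪ C)) = {}
|A \ ((B ∪ C) ∪ ((A ∪ B) ∪ C))| = 0

0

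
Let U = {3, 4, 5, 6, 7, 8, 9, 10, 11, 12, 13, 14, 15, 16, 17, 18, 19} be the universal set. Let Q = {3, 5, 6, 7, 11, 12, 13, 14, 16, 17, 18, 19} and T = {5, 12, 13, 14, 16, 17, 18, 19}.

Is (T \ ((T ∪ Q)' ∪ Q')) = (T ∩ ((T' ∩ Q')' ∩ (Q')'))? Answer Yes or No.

Yes

T ∪ Q = {3, 5, 6, 7, 11, 12, 13, 14, 16, 17, 18, 19}
(T ∪ Q)' = {4, 8, 9, 10, 15}
Q' = {4, 8, 9, 10, 15}
(T ∪ Q)' ∪ Q' = {4, 8, 9, 10, 15}
T \ ((T ∪ Q)' ∪ Q') = {5, 12, 13, 14, 16, 17, 18, 19}
T' = {3, 4, 6, 7, 8, 9, 10, 11, 15}
T' ∩ Q' = {4, 8, 9, 10, 15}
(T' ∩ Q')' = {3, 5, 6, 7, 11, 12, 13, 14, 16, 17, 18, 19}
(Q')' = {3, 5, 6, 7, 11, 12, 13, 14, 16, 17, 18, 19}
(T' ∩ Q')' ∩ (Q')' = {3, 5, 6, 7, 11, 12, 13, 14, 16, 17, 18, 19}
T ∩ ((T' ∩ Q')' ∩ (Q')') = {5, 12, 13, 14, 16, 17, 18, 19}
Both equal {5, 12, 13, 14, 16, 17, 18, 19}, so T \ ((T ∪ Q)' ∪ Q') = T ∩ ((T' ∩ Q')' ∩ (Q')').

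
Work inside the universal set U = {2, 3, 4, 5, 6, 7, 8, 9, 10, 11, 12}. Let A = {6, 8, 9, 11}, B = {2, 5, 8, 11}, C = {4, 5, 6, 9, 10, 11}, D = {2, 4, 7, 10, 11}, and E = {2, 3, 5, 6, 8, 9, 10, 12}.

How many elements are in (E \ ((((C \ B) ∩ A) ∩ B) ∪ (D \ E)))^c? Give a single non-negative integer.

3

C \ B = {4, 6, 9, 10}
(C \ B) ∩ A = {6, 9}
((C \ B) ∩ A) ∩ B = {}
D \ E = {4, 7, 11}
(((C \ B) ∩ A) ∩ B) ∪ (D \ E) = {4, 7, 11}
E \ ((((C \ B) ∩ A) ∩ B) ∪ (D \ E)) = {2, 3, 5, 6, 8, 9, 10, 12}
(E \ ((((C \ B) ∩ A) ∩ B) ∪ (D \ E)))^c = {4, 7, 11}
|(E \ ((((C \ B) ∩ A) ∩ B) ∪ (D \ E)))^c| = 3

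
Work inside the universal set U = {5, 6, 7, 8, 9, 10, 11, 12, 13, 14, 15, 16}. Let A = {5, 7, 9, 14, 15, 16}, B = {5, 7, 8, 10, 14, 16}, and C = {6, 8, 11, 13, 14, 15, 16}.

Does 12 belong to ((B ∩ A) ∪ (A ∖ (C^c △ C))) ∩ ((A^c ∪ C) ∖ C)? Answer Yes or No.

No

12 ∉ B and 12 ∉ A, so 12 ∉ B ∩ A
12 ∉ C, so 12 ∈ C^c
12 ∈ C^c and 12 ∉ C, so 12 ∈ C^c △ C
12 ∉ A and 12 ∈ (C^c △ C), so 12 ∉ A ∖ (C^c △ C)
12 ∉ (B ∩ A) and 12 ∉ (A ∖ (C^c △ C)), so 12 ∉ (B ∩ A) ∪ (A ∖ (C^c △ C))
12 ∉ A, so 12 ∈ A^c
12 ∈ A^c and 12 ∉ C, so 12 ∈ A^c ∪ C
12 ∈ (A^c ∪ C) and 12 ∉ C, so 12 ∈ (A^c ∪ C) ∖ C
12 ∉ ((B ∩ A) ∪ (A ∖ (C^c △ C))) and 12 ∈ ((A^c ∪ C) ∖ C), so 12 ∉ ((B ∩ A) ∪ (A ∖ (C^c △ C))) ∩ ((A^c ∪ C) ∖ C)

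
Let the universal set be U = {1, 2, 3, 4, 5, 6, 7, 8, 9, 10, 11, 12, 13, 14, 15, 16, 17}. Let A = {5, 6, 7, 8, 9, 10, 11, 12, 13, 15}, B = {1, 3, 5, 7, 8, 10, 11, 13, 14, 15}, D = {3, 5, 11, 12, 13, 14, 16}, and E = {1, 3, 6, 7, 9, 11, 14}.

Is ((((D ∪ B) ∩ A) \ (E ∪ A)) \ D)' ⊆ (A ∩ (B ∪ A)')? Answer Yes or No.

No

D ∪ B = {1, 3, 5, 7, 8, 10, 11, 12, 13, 14, 15, 16}
(D ∪ B) ∩ A = {5, 7, 8, 10, 11, 12, 13, 15}
E ∪ A = {1, 3, 5, 6, 7, 8, 9, 10, 11, 12, 13, 14, 15}
((D ∪ B) ∩ A) \ (E ∪ A) = {}
(((D ∪ B) ∩ A) \ (E ∪ A)) \ D = {}
((((D ∪ B) ∩ A) \ (E ∪ A)) \ D)' = {1, 2, 3, 4, 5, 6, 7, 8, 9, 10, 11, 12, 13, 14, 15, 16, 17}
B ∪ A = {1, 3, 5, 6, 7, 8, 9, 10, 11, 12, 13, 14, 15}
(B ∪ A)' = {2, 4, 16, 17}
A ∩ (B ∪ A)' = {}
1 ∈ ((((D ∪ B) ∩ A) \ (E ∪ A)) \ D)' but 1 ∉ A ∩ (B ∪ A)', so the inclusion fails.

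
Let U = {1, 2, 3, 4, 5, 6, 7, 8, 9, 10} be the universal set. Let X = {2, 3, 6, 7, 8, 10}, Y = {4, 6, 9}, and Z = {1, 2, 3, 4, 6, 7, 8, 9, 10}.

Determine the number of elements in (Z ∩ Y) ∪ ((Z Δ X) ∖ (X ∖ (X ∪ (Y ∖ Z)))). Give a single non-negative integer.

4

Z ∩ Y = {4, 6, 9}
Z Δ X = {1, 4, 9}
Y ∖ Z = {}
X ∪ (Y ∖ Z) = {2, 3, 6, 7, 8, 10}
X ∖ (X ∪ (Y ∖ Z)) = {}
(Z Δ X) ∖ (X ∖ (X ∪ (Y ∖ Z))) = {1, 4, 9}
(Z ∩ Y) ∪ ((Z Δ X) ∖ (X ∖ (X ∪ (Y ∖ Z)))) = {1, 4, 6, 9}
|(Z ∩ Y) ∪ ((Z Δ X) ∖ (X ∖ (X ∪ (Y ∖ Z))))| = 4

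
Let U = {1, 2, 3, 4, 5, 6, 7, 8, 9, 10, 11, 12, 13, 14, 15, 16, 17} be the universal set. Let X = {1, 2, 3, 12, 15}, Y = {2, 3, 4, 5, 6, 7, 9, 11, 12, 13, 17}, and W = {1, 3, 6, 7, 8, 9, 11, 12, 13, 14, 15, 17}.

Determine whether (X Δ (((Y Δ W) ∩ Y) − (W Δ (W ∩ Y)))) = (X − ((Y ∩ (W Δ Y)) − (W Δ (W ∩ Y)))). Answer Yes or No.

Y Δ W = {1, 2, 4, 5, 8, 14, 15}
(Y Δ W) ∩ Y = {2, 4, 5}
W ∩ Y = {3, 6, 7, 9, 11, 12, 13, 17}
W Δ (W ∩ Y) = {1, 8, 14, 15}
((Y Δ W) ∩ Y) − (W Δ (W ∩ Y)) = {2, 4, 5}
X Δ (((Y Δ W) ∩ Y) − (W Δ (W ∩ Y))) = {1, 3, 4, 5, 12, 15}
W Δ Y = {1, 2, 4, 5, 8, 14, 15}
Y ∩ (W Δ Y) = {2, 4, 5}
(Y ∩ (W Δ Y)) − (W Δ (W ∩ Y)) = {2, 4, 5}
X − ((Y ∩ (W Δ Y)) − (W Δ (W ∩ Y))) = {1, 3, 12, 15}
4 ∈ X Δ (((Y Δ W) ∩ Y) − (W Δ (W ∩ Y))) but 4 ∉ X − ((Y ∩ (W Δ Y)) − (W Δ (W ∩ Y))), so they differ.

No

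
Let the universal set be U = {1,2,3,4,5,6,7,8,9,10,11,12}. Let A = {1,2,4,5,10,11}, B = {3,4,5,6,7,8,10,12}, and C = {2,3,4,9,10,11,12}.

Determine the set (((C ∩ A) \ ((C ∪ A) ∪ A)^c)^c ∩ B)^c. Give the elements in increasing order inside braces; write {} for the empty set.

C ∩ A = {2,4,10,11}
C ∪ A = {1,2,3,4,5,9,10,11,12}
(C ∪ A) ∪ A = {1,2,3,4,5,9,10,11,12}
((C ∪ A) ∪ A)^c = {6,7,8}
(C ∩ A) \ ((C ∪ A) ∪ A)^c = {2,4,10,11}
((C ∩ A) \ ((C ∪ A) ∪ A)^c)^c = {1,3,5,6,7,8,9,12}
((C ∩ A) \ ((C ∪ A) ∪ A)^c)^c ∩ B = {3,5,6,7,8,12}
(((C ∩ A) \ ((C ∪ A) ∪ A)^c)^c ∩ B)^c = {1,2,4,9,10,11}

{1,2,4,9,10,11}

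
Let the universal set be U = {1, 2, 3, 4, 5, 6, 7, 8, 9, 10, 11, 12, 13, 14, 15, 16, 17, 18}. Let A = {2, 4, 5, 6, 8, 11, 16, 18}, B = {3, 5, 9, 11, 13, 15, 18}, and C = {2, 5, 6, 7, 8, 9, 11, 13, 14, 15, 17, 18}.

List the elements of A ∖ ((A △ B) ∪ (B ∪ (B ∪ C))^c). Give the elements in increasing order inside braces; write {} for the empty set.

A △ B = {2, 3, 4, 6, 8, 9, 13, 15, 16}
B ∪ C = {2, 3, 5, 6, 7, 8, 9, 11, 13, 14, 15, 17, 18}
B ∪ (B ∪ C) = {2, 3, 5, 6, 7, 8, 9, 11, 13, 14, 15, 17, 18}
(B ∪ (B ∪ C))^c = {1, 4, 10, 12, 16}
(A △ B) ∪ (B ∪ (B ∪ C))^c = {1, 2, 3, 4, 6, 8, 9, 10, 12, 13, 15, 16}
A ∖ ((A △ B) ∪ (B ∪ (B ∪ C))^c) = {5, 11, 18}

{5, 11, 18}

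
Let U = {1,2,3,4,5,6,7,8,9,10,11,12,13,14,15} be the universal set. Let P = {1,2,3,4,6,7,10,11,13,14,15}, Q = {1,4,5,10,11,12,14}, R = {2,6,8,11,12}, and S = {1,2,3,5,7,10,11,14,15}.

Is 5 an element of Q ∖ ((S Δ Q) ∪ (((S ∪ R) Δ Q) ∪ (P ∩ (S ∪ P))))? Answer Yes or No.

5 ∈ S and 5 ∈ Q, so 5 ∉ S Δ Q
5 ∈ S and 5 ∉ R, so 5 ∈ S ∪ R
5 ∈ (S ∪ R) and 5 ∈ Q, so 5 ∉ (S ∪ R) Δ Q
5 ∈ S and 5 ∉ P, so 5 ∈ S ∪ P
5 ∉ P and 5 ∈ (S ∪ P), so 5 ∉ P ∩ (S ∪ P)
5 ∉ ((S ∪ R) Δ Q) and 5 ∉ (P ∩ (S ∪ P)), so 5 ∉ ((S ∪ R) Δ Q) ∪ (P ∩ (S ∪ P))
5 ∉ (S Δ Q) and 5 ∉ (((S ∪ R) Δ Q) ∪ (P ∩ (S ∪ P))), so 5 ∉ (S Δ Q) ∪ (((S ∪ R) Δ Q) ∪ (P ∩ (S ∪ P)))
5 ∈ Q and 5 ∉ ((S Δ Q) ∪ (((S ∪ R) Δ Q) ∪ (P ∩ (S ∪ P)))), so 5 ∈ Q ∖ ((S Δ Q) ∪ (((S ∪ R) Δ Q) ∪ (P ∩ (S ∪ P))))

Yes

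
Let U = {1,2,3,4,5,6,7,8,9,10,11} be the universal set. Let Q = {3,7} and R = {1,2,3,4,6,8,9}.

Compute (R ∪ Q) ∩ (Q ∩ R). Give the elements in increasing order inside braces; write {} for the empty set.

{3}

R ∪ Q = {1,2,3,4,6,7,8,9}
Q ∩ R = {3}
(R ∪ Q) ∩ (Q ∩ R) = {3}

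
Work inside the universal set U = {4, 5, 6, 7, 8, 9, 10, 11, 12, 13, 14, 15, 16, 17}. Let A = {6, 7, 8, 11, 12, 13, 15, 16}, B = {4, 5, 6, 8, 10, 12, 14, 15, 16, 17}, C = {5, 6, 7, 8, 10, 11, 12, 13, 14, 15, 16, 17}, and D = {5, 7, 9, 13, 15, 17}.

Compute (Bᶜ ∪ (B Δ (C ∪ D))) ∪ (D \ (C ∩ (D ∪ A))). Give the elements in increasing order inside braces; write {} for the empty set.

Bᶜ = {7, 9, 11, 13}
C ∪ D = {5, 6, 7, 8, 9, 10, 11, 12, 13, 14, 15, 16, 17}
B Δ (C ∪ D) = {4, 7, 9, 11, 13}
Bᶜ ∪ (B Δ (C ∪ D)) = {4, 7, 9, 11, 13}
D ∪ A = {5, 6, 7, 8, 9, 11, 12, 13, 15, 16, 17}
C ∩ (D ∪ A) = {5, 6, 7, 8, 11, 12, 13, 15, 16, 17}
D \ (C ∩ (D ∪ A)) = {9}
(Bᶜ ∪ (B Δ (C ∪ D))) ∪ (D \ (C ∩ (D ∪ A))) = {4, 7, 9, 11, 13}

{4, 7, 9, 11, 13}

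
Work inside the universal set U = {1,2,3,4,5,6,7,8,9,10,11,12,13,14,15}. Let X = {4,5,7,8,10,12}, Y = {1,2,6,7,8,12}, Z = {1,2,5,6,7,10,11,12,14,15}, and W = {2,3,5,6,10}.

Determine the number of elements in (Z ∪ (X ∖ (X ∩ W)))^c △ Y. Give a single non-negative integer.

X ∩ W = {5,10}
X ∖ (X ∩ W) = {4,7,8,12}
Z ∪ (X ∖ (X ∩ W)) = {1,2,4,5,6,7,8,10,11,12,14,15}
(Z ∪ (X ∖ (X ∩ W)))^c = {3,9,13}
(Z ∪ (X ∖ (X ∩ W)))^c △ Y = {1,2,3,6,7,8,9,12,13}
|(Z ∪ (X ∖ (X ∩ W)))^c △ Y| = 9

9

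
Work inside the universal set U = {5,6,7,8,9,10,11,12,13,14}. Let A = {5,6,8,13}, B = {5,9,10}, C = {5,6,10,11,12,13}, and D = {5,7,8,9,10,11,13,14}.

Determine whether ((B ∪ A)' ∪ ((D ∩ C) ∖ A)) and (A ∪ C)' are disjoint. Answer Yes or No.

No

B ∪ A = {5,6,8,9,10,13}
(B ∪ A)' = {7,11,12,14}
D ∩ C = {5,10,11,13}
(D ∩ C) ∖ A = {10,11}
(B ∪ A)' ∪ ((D ∩ C) ∖ A) = {7,10,11,12,14}
A ∪ C = {5,6,8,10,11,12,13}
(A ∪ C)' = {7,9,14}
7 lies in both, so they are not disjoint.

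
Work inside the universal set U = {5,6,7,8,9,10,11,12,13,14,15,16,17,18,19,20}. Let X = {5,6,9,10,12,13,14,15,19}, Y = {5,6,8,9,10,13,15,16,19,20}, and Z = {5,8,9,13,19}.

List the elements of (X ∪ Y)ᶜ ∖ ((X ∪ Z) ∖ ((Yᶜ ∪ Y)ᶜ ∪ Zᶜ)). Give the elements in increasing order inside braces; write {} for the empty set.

X ∪ Y = {5,6,8,9,10,12,13,14,15,16,19,20}
(X ∪ Y)ᶜ = {7,11,17,18}
X ∪ Z = {5,6,8,9,10,12,13,14,15,19}
Yᶜ = {7,11,12,14,17,18}
Yᶜ ∪ Y = {5,6,7,8,9,10,11,12,13,14,15,16,17,18,19,20}
(Yᶜ ∪ Y)ᶜ = {}
Zᶜ = {6,7,10,11,12,14,15,16,17,18,20}
(Yᶜ ∪ Y)ᶜ ∪ Zᶜ = {6,7,10,11,12,14,15,16,17,18,20}
(X ∪ Z) ∖ ((Yᶜ ∪ Y)ᶜ ∪ Zᶜ) = {5,8,9,13,19}
(X ∪ Y)ᶜ ∖ ((X ∪ Z) ∖ ((Yᶜ ∪ Y)ᶜ ∪ Zᶜ)) = {7,11,17,18}

{7,11,17,18}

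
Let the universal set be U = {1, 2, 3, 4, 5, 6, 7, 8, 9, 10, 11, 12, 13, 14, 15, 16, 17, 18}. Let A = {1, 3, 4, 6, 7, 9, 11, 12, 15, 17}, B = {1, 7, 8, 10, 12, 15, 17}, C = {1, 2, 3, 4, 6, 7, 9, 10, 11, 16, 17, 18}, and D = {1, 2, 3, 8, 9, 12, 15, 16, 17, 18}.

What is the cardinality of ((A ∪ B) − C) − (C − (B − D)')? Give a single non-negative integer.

A ∪ B = {1, 3, 4, 6, 7, 8, 9, 10, 11, 12, 15, 17}
(A ∪ B) − C = {8, 12, 15}
B − D = {7, 10}
(B − D)' = {1, 2, 3, 4, 5, 6, 8, 9, 11, 12, 13, 14, 15, 16, 17, 18}
C − (B − D)' = {7, 10}
((A ∪ B) − C) − (C − (B − D)') = {8, 12, 15}
|((A ∪ B) − C) − (C − (B − D)')| = 3

3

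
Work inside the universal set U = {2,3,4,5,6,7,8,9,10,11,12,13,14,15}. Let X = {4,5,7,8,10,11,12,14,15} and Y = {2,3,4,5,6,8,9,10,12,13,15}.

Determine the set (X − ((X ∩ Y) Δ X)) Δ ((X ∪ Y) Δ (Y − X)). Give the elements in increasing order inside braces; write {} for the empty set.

X ∩ Y = {4,5,8,10,12,15}
(X ∩ Y) Δ X = {7,11,14}
X − ((X ∩ Y) Δ X) = {4,5,8,10,12,15}
X ∪ Y = {2,3,4,5,6,7,8,9,10,11,12,13,14,15}
Y − X = {2,3,6,9,13}
(X ∪ Y) Δ (Y − X) = {4,5,7,8,10,11,12,14,15}
(X − ((X ∩ Y) Δ X)) Δ ((X ∪ Y) Δ (Y − X)) = {7,11,14}

{7,11,14}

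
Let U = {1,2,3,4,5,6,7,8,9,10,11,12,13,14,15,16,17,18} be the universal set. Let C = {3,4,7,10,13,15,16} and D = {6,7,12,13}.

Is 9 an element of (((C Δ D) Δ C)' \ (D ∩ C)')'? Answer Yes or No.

9 ∉ C and 9 ∉ D, so 9 ∉ C Δ D
9 ∉ (C Δ D) and 9 ∉ C, so 9 ∉ (C Δ D) Δ C
9 ∈ ((C Δ D) Δ C)' since 9 ∉ ((C Δ D) Δ C)
9 ∉ D and 9 ∉ C, so 9 ∉ D ∩ C
9 ∈ (D ∩ C)' since 9 ∉ (D ∩ C)
9 ∈ ((C Δ D) Δ C)' and 9 ∈ (D ∩ C)', so 9 ∉ ((C Δ D) Δ C)' \ (D ∩ C)'
9 ∈ (((C Δ D) Δ C)' \ (D ∩ C)')' since 9 ∉ (((C Δ D) Δ C)' \ (D ∩ C)')

Yes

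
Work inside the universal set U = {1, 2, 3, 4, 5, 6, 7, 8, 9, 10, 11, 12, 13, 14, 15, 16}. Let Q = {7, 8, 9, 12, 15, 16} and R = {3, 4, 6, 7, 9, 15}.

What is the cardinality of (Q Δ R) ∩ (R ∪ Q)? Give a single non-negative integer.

Q Δ R = {3, 4, 6, 8, 12, 16}
R ∪ Q = {3, 4, 6, 7, 8, 9, 12, 15, 16}
(Q Δ R) ∩ (R ∪ Q) = {3, 4, 6, 8, 12, 16}
|(Q Δ R) ∩ (R ∪ Q)| = 6

6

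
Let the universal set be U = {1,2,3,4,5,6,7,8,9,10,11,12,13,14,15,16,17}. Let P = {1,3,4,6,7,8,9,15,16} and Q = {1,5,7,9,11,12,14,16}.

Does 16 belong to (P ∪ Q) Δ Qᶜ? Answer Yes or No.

16 ∈ P and 16 ∈ Q, so 16 ∈ P ∪ Q
16 ∈ Q, so 16 ∉ Qᶜ
16 ∈ (P ∪ Q) and 16 ∉ Qᶜ, so 16 ∈ (P ∪ Q) Δ Qᶜ

Yes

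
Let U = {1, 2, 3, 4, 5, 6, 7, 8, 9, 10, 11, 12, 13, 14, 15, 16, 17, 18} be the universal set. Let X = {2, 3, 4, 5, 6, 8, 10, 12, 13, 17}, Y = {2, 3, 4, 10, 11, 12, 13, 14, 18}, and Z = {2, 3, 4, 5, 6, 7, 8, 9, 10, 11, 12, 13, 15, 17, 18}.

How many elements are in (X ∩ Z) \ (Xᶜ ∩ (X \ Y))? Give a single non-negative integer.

X ∩ Z = {2, 3, 4, 5, 6, 8, 10, 12, 13, 17}
Xᶜ = {1, 7, 9, 11, 14, 15, 16, 18}
X \ Y = {5, 6, 8, 17}
Xᶜ ∩ (X \ Y) = {}
(X ∩ Z) \ (Xᶜ ∩ (X \ Y)) = {2, 3, 4, 5, 6, 8, 10, 12, 13, 17}
|(X ∩ Z) \ (Xᶜ ∩ (X \ Y))| = 10

10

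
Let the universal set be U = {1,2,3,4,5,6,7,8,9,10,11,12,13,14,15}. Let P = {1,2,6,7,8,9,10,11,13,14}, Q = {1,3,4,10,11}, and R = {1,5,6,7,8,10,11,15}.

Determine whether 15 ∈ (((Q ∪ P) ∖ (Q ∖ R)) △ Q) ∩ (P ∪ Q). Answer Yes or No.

15 ∉ Q and 15 ∉ P, so 15 ∉ Q ∪ P
15 ∉ Q and 15 ∈ R, so 15 ∉ Q ∖ R
15 ∉ (Q ∪ P) and 15 ∉ (Q ∖ R), so 15 ∉ (Q ∪ P) ∖ (Q ∖ R)
15 ∉ ((Q ∪ P) ∖ (Q ∖ R)) and 15 ∉ Q, so 15 ∉ ((Q ∪ P) ∖ (Q ∖ R)) △ Q
15 ∉ P and 15 ∉ Q, so 15 ∉ P ∪ Q
15 ∉ (((Q ∪ P) ∖ (Q ∖ R)) △ Q) and 15 ∉ (P ∪ Q), so 15 ∉ (((Q ∪ P) ∖ (Q ∖ R)) △ Q) ∩ (P ∪ Q)

No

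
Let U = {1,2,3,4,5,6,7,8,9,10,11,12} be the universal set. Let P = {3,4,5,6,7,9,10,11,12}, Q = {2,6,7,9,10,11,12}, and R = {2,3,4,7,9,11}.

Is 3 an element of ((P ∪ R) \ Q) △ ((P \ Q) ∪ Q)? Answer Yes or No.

3 ∈ P and 3 ∈ R, so 3 ∈ P ∪ R
3 ∈ (P ∪ R) and 3 ∉ Q, so 3 ∈ (P ∪ R) \ Q
3 ∈ P and 3 ∉ Q, so 3 ∈ P \ Q
3 ∈ (P \ Q) and 3 ∉ Q, so 3 ∈ (P \ Q) ∪ Q
3 ∈ ((P ∪ R) \ Q) and 3 ∈ ((P \ Q) ∪ Q), so 3 ∉ ((P ∪ R) \ Q) △ ((P \ Q) ∪ Q)

No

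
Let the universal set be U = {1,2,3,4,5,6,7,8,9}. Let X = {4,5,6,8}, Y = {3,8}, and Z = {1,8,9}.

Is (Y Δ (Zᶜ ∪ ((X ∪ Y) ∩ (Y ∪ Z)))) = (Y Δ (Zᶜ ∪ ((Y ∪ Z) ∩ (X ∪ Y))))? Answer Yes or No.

Yes

Zᶜ = {2,3,4,5,6,7}
X ∪ Y = {3,4,5,6,8}
Y ∪ Z = {1,3,8,9}
(X ∪ Y) ∩ (Y ∪ Z) = {3,8}
Zᶜ ∪ ((X ∪ Y) ∩ (Y ∪ Z)) = {2,3,4,5,6,7,8}
Y Δ (Zᶜ ∪ ((X ∪ Y) ∩ (Y ∪ Z))) = {2,4,5,6,7}
(Y ∪ Z) ∩ (X ∪ Y) = {3,8}
Zᶜ ∪ ((Y ∪ Z) ∩ (X ∪ Y)) = {2,3,4,5,6,7,8}
Y Δ (Zᶜ ∪ ((Y ∪ Z) ∩ (X ∪ Y))) = {2,4,5,6,7}
Both equal {2,4,5,6,7}, so Y Δ (Zᶜ ∪ ((X ∪ Y) ∩ (Y ∪ Z))) = Y Δ (Zᶜ ∪ ((Y ∪ Z) ∩ (X ∪ Y))).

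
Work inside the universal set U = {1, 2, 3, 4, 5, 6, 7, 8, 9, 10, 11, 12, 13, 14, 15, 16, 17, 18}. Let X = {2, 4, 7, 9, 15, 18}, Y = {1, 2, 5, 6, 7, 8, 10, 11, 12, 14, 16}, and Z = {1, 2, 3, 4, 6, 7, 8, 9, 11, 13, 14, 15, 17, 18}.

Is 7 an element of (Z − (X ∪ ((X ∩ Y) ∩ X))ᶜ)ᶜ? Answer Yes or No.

No

7 ∈ X and 7 ∈ Y, so 7 ∈ X ∩ Y
7 ∈ (X ∩ Y) and 7 ∈ X, so 7 ∈ (X ∩ Y) ∩ X
7 ∈ X and 7 ∈ ((X ∩ Y) ∩ X), so 7 ∈ X ∪ ((X ∩ Y) ∩ X)
7 ∉ (X ∪ ((X ∩ Y) ∩ X))ᶜ since 7 ∈ (X ∪ ((X ∩ Y) ∩ X))
7 ∈ Z and 7 ∉ (X ∪ ((X ∩ Y) ∩ X))ᶜ, so 7 ∈ Z − (X ∪ ((X ∩ Y) ∩ X))ᶜ
7 ∉ (Z − (X ∪ ((X ∩ Y) ∩ X))ᶜ)ᶜ since 7 ∈ (Z − (X ∪ ((X ∩ Y) ∩ X))ᶜ)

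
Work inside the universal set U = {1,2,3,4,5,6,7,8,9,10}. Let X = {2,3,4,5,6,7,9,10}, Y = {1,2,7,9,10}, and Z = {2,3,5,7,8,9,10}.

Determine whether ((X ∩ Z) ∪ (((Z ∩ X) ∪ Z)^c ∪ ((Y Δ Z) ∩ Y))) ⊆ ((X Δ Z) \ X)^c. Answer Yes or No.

X ∩ Z = {2,3,5,7,9,10}
Z ∩ X = {2,3,5,7,9,10}
(Z ∩ X) ∪ Z = {2,3,5,7,8,9,10}
((Z ∩ X) ∪ Z)^c = {1,4,6}
Y Δ Z = {1,3,5,8}
(Y Δ Z) ∩ Y = {1}
((Z ∩ X) ∪ Z)^c ∪ ((Y Δ Z) ∩ Y) = {1,4,6}
(X ∩ Z) ∪ (((Z ∩ X) ∪ Z)^c ∪ ((Y Δ Z) ∩ Y)) = {1,2,3,4,5,6,7,9,10}
X Δ Z = {4,6,8}
(X Δ Z) \ X = {8}
((X Δ Z) \ X)^c = {1,2,3,4,5,6,7,9,10}
Every element of {1,2,3,4,5,6,7,9,10} is in {1,2,3,4,5,6,7,9,10}, so (X ∩ Z) ∪ (((Z ∩ X) ∪ Z)^c ∪ ((Y Δ Z) ∩ Y)) ⊆ ((X Δ Z) \ X)^c.

Yes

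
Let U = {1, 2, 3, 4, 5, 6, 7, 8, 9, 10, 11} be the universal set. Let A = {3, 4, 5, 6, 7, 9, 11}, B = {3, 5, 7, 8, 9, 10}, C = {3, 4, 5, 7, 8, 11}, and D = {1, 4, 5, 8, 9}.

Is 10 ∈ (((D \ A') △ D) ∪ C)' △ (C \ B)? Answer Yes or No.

Yes

10 ∉ A, so 10 ∈ A'
10 ∉ D and 10 ∈ A', so 10 ∉ D \ A'
10 ∉ (D \ A') and 10 ∉ D, so 10 ∉ (D \ A') △ D
10 ∉ ((D \ A') △ D) and 10 ∉ C, so 10 ∉ ((D \ A') △ D) ∪ C
10 ∈ (((D \ A') △ D) ∪ C)' since 10 ∉ (((D \ A') △ D) ∪ C)
10 ∉ C and 10 ∈ B, so 10 ∉ C \ B
10 ∈ (((D \ A') △ D) ∪ C)' and 10 ∉ (C \ B), so 10 ∈ (((D \ A') △ D) ∪ C)' △ (C \ B)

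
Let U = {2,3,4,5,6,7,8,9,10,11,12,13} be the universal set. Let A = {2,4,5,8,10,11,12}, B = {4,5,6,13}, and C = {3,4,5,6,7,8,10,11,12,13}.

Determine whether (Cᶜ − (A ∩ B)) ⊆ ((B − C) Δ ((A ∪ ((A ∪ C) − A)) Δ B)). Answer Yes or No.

Cᶜ = {2,9}
A ∩ B = {4,5}
Cᶜ − (A ∩ B) = {2,9}
B − C = {}
A ∪ C = {2,3,4,5,6,7,8,10,11,12,13}
(A ∪ C) − A = {3,6,7,13}
A ∪ ((A ∪ C) − A) = {2,3,4,5,6,7,8,10,11,12,13}
(A ∪ ((A ∪ C) − A)) Δ B = {2,3,7,8,10,11,12}
(B − C) Δ ((A ∪ ((A ∪ C) − A)) Δ B) = {2,3,7,8,10,11,12}
9 ∈ Cᶜ − (A ∩ B) but 9 ∉ (B − C) Δ ((A ∪ ((A ∪ C) − A)) Δ B), so the inclusion fails.

No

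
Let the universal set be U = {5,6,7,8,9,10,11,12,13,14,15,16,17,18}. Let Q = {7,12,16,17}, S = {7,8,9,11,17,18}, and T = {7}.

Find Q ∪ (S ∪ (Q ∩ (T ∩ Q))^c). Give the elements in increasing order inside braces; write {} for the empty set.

T ∩ Q = {7}
Q ∩ (T ∩ Q) = {7}
(Q ∩ (T ∩ Q))^c = {5,6,8,9,10,11,12,13,14,15,16,17,18}
S ∪ (Q ∩ (T ∩ Q))^c = {5,6,7,8,9,10,11,12,13,14,15,16,17,18}
Q ∪ (S ∪ (Q ∩ (T ∩ Q))^c) = {5,6,7,8,9,10,11,12,13,14,15,16,17,18}

{5,6,7,8,9,10,11,12,13,14,15,16,17,18}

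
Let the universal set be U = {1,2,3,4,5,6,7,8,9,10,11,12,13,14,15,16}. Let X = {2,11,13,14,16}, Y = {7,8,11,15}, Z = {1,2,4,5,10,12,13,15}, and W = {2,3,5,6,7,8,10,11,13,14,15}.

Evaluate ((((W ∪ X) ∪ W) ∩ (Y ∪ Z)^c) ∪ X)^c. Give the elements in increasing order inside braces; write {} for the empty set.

{1,4,5,7,8,9,10,12,15}

W ∪ X = {2,3,5,6,7,8,10,11,13,14,15,16}
(W ∪ X) ∪ W = {2,3,5,6,7,8,10,11,13,14,15,16}
Y ∪ Z = {1,2,4,5,7,8,10,11,12,13,15}
(Y ∪ Z)^c = {3,6,9,14,16}
((W ∪ X) ∪ W) ∩ (Y ∪ Z)^c = {3,6,14,16}
(((W ∪ X) ∪ W) ∩ (Y ∪ Z)^c) ∪ X = {2,3,6,11,13,14,16}
((((W ∪ X) ∪ W) ∩ (Y ∪ Z)^c) ∪ X)^c = {1,4,5,7,8,9,10,12,15}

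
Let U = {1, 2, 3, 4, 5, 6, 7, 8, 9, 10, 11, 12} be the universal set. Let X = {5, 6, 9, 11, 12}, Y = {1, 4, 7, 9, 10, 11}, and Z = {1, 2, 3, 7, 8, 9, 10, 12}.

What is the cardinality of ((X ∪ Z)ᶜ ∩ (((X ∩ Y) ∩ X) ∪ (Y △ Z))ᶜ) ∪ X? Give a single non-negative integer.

X ∪ Z = {1, 2, 3, 5, 6, 7, 8, 9, 10, 11, 12}
(X ∪ Z)ᶜ = {4}
X ∩ Y = {9, 11}
(X ∩ Y) ∩ X = {9, 11}
Y △ Z = {2, 3, 4, 8, 11, 12}
((X ∩ Y) ∩ X) ∪ (Y △ Z) = {2, 3, 4, 8, 9, 11, 12}
(((X ∩ Y) ∩ X) ∪ (Y △ Z))ᶜ = {1, 5, 6, 7, 10}
(X ∪ Z)ᶜ ∩ (((X ∩ Y) ∩ X) ∪ (Y △ Z))ᶜ = {}
((X ∪ Z)ᶜ ∩ (((X ∩ Y) ∩ X) ∪ (Y △ Z))ᶜ) ∪ X = {5, 6, 9, 11, 12}
|((X ∪ Z)ᶜ ∩ (((X ∩ Y) ∩ X) ∪ (Y △ Z))ᶜ) ∪ X| = 5

5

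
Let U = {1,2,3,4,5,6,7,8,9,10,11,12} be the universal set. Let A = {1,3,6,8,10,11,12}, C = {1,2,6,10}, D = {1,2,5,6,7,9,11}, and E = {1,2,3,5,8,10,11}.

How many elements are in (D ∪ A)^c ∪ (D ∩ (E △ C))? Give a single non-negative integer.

D ∪ A = {1,2,3,5,6,7,8,9,10,11,12}
(D ∪ A)^c = {4}
E △ C = {3,5,6,8,11}
D ∩ (E △ C) = {5,6,11}
(D ∪ A)^c ∪ (D ∩ (E △ C)) = {4,5,6,11}
|(D ∪ A)^c ∪ (D ∩ (E △ C))| = 4

4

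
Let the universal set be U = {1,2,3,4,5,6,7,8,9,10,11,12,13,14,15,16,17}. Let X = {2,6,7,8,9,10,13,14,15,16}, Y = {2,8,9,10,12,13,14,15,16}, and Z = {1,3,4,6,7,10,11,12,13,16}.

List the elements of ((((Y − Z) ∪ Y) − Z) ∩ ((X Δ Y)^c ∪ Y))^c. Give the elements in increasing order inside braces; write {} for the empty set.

Y − Z = {2,8,9,14,15}
(Y − Z) ∪ Y = {2,8,9,10,12,13,14,15,16}
((Y − Z) ∪ Y) − Z = {2,8,9,14,15}
X Δ Y = {6,7,12}
(X Δ Y)^c = {1,2,3,4,5,8,9,10,11,13,14,15,16,17}
(X Δ Y)^c ∪ Y = {1,2,3,4,5,8,9,10,11,12,13,14,15,16,17}
(((Y − Z) ∪ Y) − Z) ∩ ((X Δ Y)^c ∪ Y) = {2,8,9,14,15}
((((Y − Z) ∪ Y) − Z) ∩ ((X Δ Y)^c ∪ Y))^c = {1,3,4,5,6,7,10,11,12,13,16,17}

{1,3,4,5,6,7,10,11,12,13,16,17}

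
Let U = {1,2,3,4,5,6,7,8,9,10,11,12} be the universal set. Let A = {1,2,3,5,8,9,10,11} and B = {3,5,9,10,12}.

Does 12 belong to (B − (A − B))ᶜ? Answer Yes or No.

12 ∉ A and 12 ∈ B, so 12 ∉ A − B
12 ∈ B and 12 ∉ (A − B), so 12 ∈ B − (A − B)
12 ∉ (B − (A − B))ᶜ since 12 ∈ (B − (A − B))

No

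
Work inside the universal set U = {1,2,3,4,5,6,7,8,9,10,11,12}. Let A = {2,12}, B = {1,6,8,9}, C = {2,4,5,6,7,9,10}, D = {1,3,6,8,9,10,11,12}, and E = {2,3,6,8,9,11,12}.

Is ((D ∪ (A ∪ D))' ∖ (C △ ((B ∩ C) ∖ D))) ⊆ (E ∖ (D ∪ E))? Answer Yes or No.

Yes

A ∪ D = {1,2,3,6,8,9,10,11,12}
D ∪ (A ∪ D) = {1,2,3,6,8,9,10,11,12}
(D ∪ (A ∪ D))' = {4,5,7}
B ∩ C = {6,9}
(B ∩ C) ∖ D = {}
C △ ((B ∩ C) ∖ D) = {2,4,5,6,7,9,10}
(D ∪ (A ∪ D))' ∖ (C △ ((B ∩ C) ∖ D)) = {}
D ∪ E = {1,2,3,6,8,9,10,11,12}
E ∖ (D ∪ E) = {}
Every element of {} is in {}, so (D ∪ (A ∪ D))' ∖ (C △ ((B ∩ C) ∖ D)) ⊆ E ∖ (D ∪ E).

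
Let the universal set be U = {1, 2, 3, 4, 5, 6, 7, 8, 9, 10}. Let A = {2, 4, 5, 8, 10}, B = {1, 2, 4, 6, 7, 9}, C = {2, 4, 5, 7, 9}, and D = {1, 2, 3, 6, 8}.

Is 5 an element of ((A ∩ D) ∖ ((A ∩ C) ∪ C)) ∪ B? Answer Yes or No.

5 ∈ A and 5 ∉ D, so 5 ∉ A ∩ D
5 ∈ A and 5 ∈ C, so 5 ∈ A ∩ C
5 ∈ (A ∩ C) and 5 ∈ C, so 5 ∈ (A ∩ C) ∪ C
5 ∉ (A ∩ D) and 5 ∈ ((A ∩ C) ∪ C), so 5 ∉ (A ∩ D) ∖ ((A ∩ C) ∪ C)
5 ∉ ((A ∩ D) ∖ ((A ∩ C) ∪ C)) and 5 ∉ B, so 5 ∉ ((A ∩ D) ∖ ((A ∩ C) ∪ C)) ∪ B

No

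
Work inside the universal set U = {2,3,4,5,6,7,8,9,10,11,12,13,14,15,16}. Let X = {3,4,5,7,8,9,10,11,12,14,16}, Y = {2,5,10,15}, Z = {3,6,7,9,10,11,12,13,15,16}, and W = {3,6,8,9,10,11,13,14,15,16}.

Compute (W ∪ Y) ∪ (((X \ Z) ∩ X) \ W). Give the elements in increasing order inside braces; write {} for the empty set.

{2,3,4,5,6,8,9,10,11,13,14,15,16}

W ∪ Y = {2,3,5,6,8,9,10,11,13,14,15,16}
X \ Z = {4,5,8,14}
(X \ Z) ∩ X = {4,5,8,14}
((X \ Z) ∩ X) \ W = {4,5}
(W ∪ Y) ∪ (((X \ Z) ∩ X) \ W) = {2,3,4,5,6,8,9,10,11,13,14,15,16}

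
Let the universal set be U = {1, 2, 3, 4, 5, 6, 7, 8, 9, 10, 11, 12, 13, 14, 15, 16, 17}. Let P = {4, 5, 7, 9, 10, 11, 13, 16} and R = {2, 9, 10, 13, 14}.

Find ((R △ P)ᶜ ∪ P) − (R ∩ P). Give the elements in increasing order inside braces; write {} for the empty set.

{1, 3, 4, 5, 6, 7, 8, 11, 12, 15, 16, 17}

R △ P = {2, 4, 5, 7, 11, 14, 16}
(R △ P)ᶜ = {1, 3, 6, 8, 9, 10, 12, 13, 15, 17}
(R △ P)ᶜ ∪ P = {1, 3, 4, 5, 6, 7, 8, 9, 10, 11, 12, 13, 15, 16, 17}
R ∩ P = {9, 10, 13}
((R △ P)ᶜ ∪ P) − (R ∩ P) = {1, 3, 4, 5, 6, 7, 8, 11, 12, 15, 16, 17}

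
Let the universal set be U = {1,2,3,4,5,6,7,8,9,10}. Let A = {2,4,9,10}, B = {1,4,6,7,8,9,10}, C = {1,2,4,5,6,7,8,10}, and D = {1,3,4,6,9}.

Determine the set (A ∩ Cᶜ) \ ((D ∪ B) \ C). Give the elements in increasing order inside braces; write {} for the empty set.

{}

Cᶜ = {3,9}
A ∩ Cᶜ = {9}
D ∪ B = {1,3,4,6,7,8,9,10}
(D ∪ B) \ C = {3,9}
(A ∩ Cᶜ) \ ((D ∪ B) \ C) = {}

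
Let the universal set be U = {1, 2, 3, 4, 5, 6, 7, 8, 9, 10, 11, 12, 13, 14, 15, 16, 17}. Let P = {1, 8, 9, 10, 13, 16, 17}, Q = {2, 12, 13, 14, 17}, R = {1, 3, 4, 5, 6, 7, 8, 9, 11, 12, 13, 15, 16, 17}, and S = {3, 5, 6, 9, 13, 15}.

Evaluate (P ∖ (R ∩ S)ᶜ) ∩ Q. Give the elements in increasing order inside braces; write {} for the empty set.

R ∩ S = {3, 5, 6, 9, 13, 15}
(R ∩ S)ᶜ = {1, 2, 4, 7, 8, 10, 11, 12, 14, 16, 17}
P ∖ (R ∩ S)ᶜ = {9, 13}
(P ∖ (R ∩ S)ᶜ) ∩ Q = {13}

{13}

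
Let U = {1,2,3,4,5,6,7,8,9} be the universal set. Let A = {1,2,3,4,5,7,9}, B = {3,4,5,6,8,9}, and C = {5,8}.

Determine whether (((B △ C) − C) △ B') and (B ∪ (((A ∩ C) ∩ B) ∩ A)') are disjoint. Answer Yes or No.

B △ C = {3,4,6,9}
(B △ C) − C = {3,4,6,9}
B' = {1,2,7}
((B △ C) − C) △ B' = {1,2,3,4,6,7,9}
A ∩ C = {5}
(A ∩ C) ∩ B = {5}
((A ∩ C) ∩ B) ∩ A = {5}
(((A ∩ C) ∩ B) ∩ A)' = {1,2,3,4,6,7,8,9}
B ∪ (((A ∩ C) ∩ B) ∩ A)' = {1,2,3,4,5,6,7,8,9}
1 lies in both, so they are not disjoint.

No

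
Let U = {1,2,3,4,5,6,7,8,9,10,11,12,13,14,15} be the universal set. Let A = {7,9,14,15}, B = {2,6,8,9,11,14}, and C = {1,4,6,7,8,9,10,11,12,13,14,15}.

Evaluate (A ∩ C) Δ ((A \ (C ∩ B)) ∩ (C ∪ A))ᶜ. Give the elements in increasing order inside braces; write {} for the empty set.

A ∩ C = {7,9,14,15}
C ∩ B = {6,8,9,11,14}
A \ (C ∩ B) = {7,15}
C ∪ A = {1,4,6,7,8,9,10,11,12,13,14,15}
(A \ (C ∩ B)) ∩ (C ∪ A) = {7,15}
((A \ (C ∩ B)) ∩ (C ∪ A))ᶜ = {1,2,3,4,5,6,8,9,10,11,12,13,14}
(A ∩ C) Δ ((A \ (C ∩ B)) ∩ (C ∪ A))ᶜ = {1,2,3,4,5,6,7,8,10,11,12,13,15}

{1,2,3,4,5,6,7,8,10,11,12,13,15}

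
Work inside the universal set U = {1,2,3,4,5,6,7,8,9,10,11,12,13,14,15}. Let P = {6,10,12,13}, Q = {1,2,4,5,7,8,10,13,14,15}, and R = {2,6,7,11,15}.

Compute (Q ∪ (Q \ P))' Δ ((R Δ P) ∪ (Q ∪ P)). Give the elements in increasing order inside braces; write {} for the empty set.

Q \ P = {1,2,4,5,7,8,14,15}
Q ∪ (Q \ P) = {1,2,4,5,7,8,10,13,14,15}
(Q ∪ (Q \ P))' = {3,6,9,11,12}
R Δ P = {2,7,10,11,12,13,15}
Q ∪ P = {1,2,4,5,6,7,8,10,12,13,14,15}
(R Δ P) ∪ (Q ∪ P) = {1,2,4,5,6,7,8,10,11,12,13,14,15}
(Q ∪ (Q \ P))' Δ ((R Δ P) ∪ (Q ∪ P)) = {1,2,3,4,5,7,8,9,10,13,14,15}

{1,2,3,4,5,7,8,9,10,13,14,15}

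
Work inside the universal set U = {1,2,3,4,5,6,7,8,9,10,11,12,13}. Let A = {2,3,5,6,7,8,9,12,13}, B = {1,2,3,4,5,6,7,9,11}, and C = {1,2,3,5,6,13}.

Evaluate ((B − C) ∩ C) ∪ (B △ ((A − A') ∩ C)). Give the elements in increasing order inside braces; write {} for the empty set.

{1,4,7,9,11,13}

B − C = {4,7,9,11}
(B − C) ∩ C = {}
A' = {1,4,10,11}
A − A' = {2,3,5,6,7,8,9,12,13}
(A − A') ∩ C = {2,3,5,6,13}
B △ ((A − A') ∩ C) = {1,4,7,9,11,13}
((B − C) ∩ C) ∪ (B △ ((A − A') ∩ C)) = {1,4,7,9,11,13}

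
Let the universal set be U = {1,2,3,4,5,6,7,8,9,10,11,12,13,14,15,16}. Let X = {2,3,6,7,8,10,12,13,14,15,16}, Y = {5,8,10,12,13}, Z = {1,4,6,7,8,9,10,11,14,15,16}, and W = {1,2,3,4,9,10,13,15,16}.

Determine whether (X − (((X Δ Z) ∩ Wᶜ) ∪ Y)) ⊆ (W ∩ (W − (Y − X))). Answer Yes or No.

X Δ Z = {1,2,3,4,9,11,12,13}
Wᶜ = {5,6,7,8,11,12,14}
(X Δ Z) ∩ Wᶜ = {11,12}
((X Δ Z) ∩ Wᶜ) ∪ Y = {5,8,10,11,12,13}
X − (((X Δ Z) ∩ Wᶜ) ∪ Y) = {2,3,6,7,14,15,16}
Y − X = {5}
W − (Y − X) = {1,2,3,4,9,10,13,15,16}
W ∩ (W − (Y − X)) = {1,2,3,4,9,10,13,15,16}
6 ∈ X − (((X Δ Z) ∩ Wᶜ) ∪ Y) but 6 ∉ W ∩ (W − (Y − X)), so the inclusion fails.

No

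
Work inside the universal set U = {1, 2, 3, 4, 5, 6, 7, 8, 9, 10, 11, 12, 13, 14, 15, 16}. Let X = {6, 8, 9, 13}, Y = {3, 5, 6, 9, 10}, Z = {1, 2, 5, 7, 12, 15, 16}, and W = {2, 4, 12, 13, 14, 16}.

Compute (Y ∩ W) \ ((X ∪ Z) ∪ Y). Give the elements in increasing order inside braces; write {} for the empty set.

{}

Y ∩ W = {}
X ∪ Z = {1, 2, 5, 6, 7, 8, 9, 12, 13, 15, 16}
(X ∪ Z) ∪ Y = {1, 2, 3, 5, 6, 7, 8, 9, 10, 12, 13, 15, 16}
(Y ∩ W) \ ((X ∪ Z) ∪ Y) = {}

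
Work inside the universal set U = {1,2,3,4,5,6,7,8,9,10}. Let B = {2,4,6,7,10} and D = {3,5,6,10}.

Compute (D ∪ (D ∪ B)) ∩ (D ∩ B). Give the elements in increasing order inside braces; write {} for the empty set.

D ∪ B = {2,3,4,5,6,7,10}
D ∪ (D ∪ B) = {2,3,4,5,6,7,10}
D ∩ B = {6,10}
(D ∪ (D ∪ B)) ∩ (D ∩ B) = {6,10}

{6,10}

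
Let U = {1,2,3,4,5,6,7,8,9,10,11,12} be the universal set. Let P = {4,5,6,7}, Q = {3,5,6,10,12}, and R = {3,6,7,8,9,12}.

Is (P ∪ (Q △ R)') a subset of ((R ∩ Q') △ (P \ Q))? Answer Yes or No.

Q △ R = {5,7,8,9,10}
(Q △ R)' = {1,2,3,4,6,11,12}
P ∪ (Q △ R)' = {1,2,3,4,5,6,7,11,12}
Q' = {1,2,4,7,8,9,11}
R ∩ Q' = {7,8,9}
P \ Q = {4,7}
(R ∩ Q') △ (P \ Q) = {4,8,9}
1 ∈ P ∪ (Q △ R)' but 1 ∉ (R ∩ Q') △ (P \ Q), so the inclusion fails.

No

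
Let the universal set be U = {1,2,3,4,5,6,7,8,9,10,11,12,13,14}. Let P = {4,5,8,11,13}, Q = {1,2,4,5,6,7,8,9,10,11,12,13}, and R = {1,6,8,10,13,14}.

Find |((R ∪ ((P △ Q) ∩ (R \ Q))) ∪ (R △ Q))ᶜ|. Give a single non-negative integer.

1

P △ Q = {1,2,6,7,9,10,12}
R \ Q = {14}
(P △ Q) ∩ (R \ Q) = {}
R ∪ ((P △ Q) ∩ (R \ Q)) = {1,6,8,10,13,14}
R △ Q = {2,4,5,7,9,11,12,14}
(R ∪ ((P △ Q) ∩ (R \ Q))) ∪ (R △ Q) = {1,2,4,5,6,7,8,9,10,11,12,13,14}
((R ∪ ((P △ Q) ∩ (R \ Q))) ∪ (R △ Q))ᶜ = {3}
|((R ∪ ((P △ Q) ∩ (R \ Q))) ∪ (R △ Q))ᶜ| = 1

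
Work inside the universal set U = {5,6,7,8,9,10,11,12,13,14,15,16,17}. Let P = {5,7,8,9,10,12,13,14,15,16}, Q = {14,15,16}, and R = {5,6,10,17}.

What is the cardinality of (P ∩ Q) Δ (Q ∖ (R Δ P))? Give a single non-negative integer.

P ∩ Q = {14,15,16}
R Δ P = {6,7,8,9,12,13,14,15,16,17}
Q ∖ (R Δ P) = {}
(P ∩ Q) Δ (Q ∖ (R Δ P)) = {14,15,16}
|(P ∩ Q) Δ (Q ∖ (R Δ P))| = 3

3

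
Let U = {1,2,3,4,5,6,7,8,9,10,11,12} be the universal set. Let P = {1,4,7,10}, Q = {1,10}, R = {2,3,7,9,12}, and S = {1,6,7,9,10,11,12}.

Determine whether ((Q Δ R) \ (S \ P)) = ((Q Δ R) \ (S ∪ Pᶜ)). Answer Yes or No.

No

Q Δ R = {1,2,3,7,9,10,12}
S \ P = {6,9,11,12}
(Q Δ R) \ (S \ P) = {1,2,3,7,10}
Pᶜ = {2,3,5,6,8,9,11,12}
S ∪ Pᶜ = {1,2,3,5,6,7,8,9,10,11,12}
(Q Δ R) \ (S ∪ Pᶜ) = {}
1 ∈ (Q Δ R) \ (S \ P) but 1 ∉ (Q Δ R) \ (S ∪ Pᶜ), so they differ.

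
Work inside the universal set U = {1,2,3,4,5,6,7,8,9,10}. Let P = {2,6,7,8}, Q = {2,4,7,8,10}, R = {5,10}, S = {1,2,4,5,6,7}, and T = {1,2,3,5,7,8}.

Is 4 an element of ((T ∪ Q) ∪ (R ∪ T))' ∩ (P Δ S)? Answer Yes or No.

No

4 ∉ T and 4 ∈ Q, so 4 ∈ T ∪ Q
4 ∉ R and 4 ∉ T, so 4 ∉ R ∪ T
4 ∈ (T ∪ Q) and 4 ∉ (R ∪ T), so 4 ∈ (T ∪ Q) ∪ (R ∪ T)
4 ∉ ((T ∪ Q) ∪ (R ∪ T))' since 4 ∈ ((T ∪ Q) ∪ (R ∪ T))
4 ∉ P and 4 ∈ S, so 4 ∈ P Δ S
4 ∉ ((T ∪ Q) ∪ (R ∪ T))' and 4 ∈ (P Δ S), so 4 ∉ ((T ∪ Q) ∪ (R ∪ T))' ∩ (P Δ S)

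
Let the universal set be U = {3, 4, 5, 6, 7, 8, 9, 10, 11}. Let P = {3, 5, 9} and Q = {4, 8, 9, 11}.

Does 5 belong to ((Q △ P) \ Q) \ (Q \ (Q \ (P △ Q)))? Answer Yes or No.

Yes

5 ∉ Q and 5 ∈ P, so 5 ∈ Q △ P
5 ∈ (Q △ P) and 5 ∉ Q, so 5 ∈ (Q △ P) \ Q
5 ∈ P and 5 ∉ Q, so 5 ∈ P △ Q
5 ∉ Q and 5 ∈ (P △ Q), so 5 ∉ Q \ (P △ Q)
5 ∉ Q and 5 ∉ (Q \ (P △ Q)), so 5 ∉ Q \ (Q \ (P △ Q))
5 ∈ ((Q △ P) \ Q) and 5 ∉ (Q \ (Q \ (P △ Q))), so 5 ∈ ((Q △ P) \ Q) \ (Q \ (Q \ (P △ Q)))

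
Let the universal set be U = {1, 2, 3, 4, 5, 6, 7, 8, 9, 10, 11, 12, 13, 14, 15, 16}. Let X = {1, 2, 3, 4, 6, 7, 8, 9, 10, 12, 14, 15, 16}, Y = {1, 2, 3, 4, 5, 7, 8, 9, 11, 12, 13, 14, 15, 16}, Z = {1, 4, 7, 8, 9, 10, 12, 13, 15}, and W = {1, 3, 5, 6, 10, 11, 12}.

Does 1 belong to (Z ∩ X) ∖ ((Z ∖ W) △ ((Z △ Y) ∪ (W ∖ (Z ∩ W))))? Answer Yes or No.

1 ∈ Z and 1 ∈ X, so 1 ∈ Z ∩ X
1 ∈ Z and 1 ∈ W, so 1 ∉ Z ∖ W
1 ∈ Z and 1 ∈ Y, so 1 ∉ Z △ Y
1 ∈ Z and 1 ∈ W, so 1 ∈ Z ∩ W
1 ∈ W and 1 ∈ (Z ∩ W), so 1 ∉ W ∖ (Z ∩ W)
1 ∉ (Z △ Y) and 1 ∉ (W ∖ (Z ∩ W)), so 1 ∉ (Z △ Y) ∪ (W ∖ (Z ∩ W))
1 ∉ (Z ∖ W) and 1 ∉ ((Z △ Y) ∪ (W ∖ (Z ∩ W))), so 1 ∉ (Z ∖ W) △ ((Z △ Y) ∪ (W ∖ (Z ∩ W)))
1 ∈ (Z ∩ X) and 1 ∉ ((Z ∖ W) △ ((Z △ Y) ∪ (W ∖ (Z ∩ W)))), so 1 ∈ (Z ∩ X) ∖ ((Z ∖ W) △ ((Z △ Y) ∪ (W ∖ (Z ∩ W))))

Yes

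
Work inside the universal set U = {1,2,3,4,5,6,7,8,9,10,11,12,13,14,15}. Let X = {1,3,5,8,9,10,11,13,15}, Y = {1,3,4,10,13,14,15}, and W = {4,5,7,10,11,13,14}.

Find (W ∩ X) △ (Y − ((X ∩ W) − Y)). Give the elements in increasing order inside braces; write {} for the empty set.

W ∩ X = {5,10,11,13}
X ∩ W = {5,10,11,13}
(X ∩ W) − Y = {5,11}
Y − ((X ∩ W) − Y) = {1,3,4,10,13,14,15}
(W ∩ X) △ (Y − ((X ∩ W) − Y)) = {1,3,4,5,11,14,15}

{1,3,4,5,11,14,15}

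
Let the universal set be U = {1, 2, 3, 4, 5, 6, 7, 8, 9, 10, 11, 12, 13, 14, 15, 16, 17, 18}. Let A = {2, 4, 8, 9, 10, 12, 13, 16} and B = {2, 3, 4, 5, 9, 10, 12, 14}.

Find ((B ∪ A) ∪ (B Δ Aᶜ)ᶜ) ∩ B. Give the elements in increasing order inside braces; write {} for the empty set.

B ∪ A = {2, 3, 4, 5, 8, 9, 10, 12, 13, 14, 16}
Aᶜ = {1, 3, 5, 6, 7, 11, 14, 15, 17, 18}
B Δ Aᶜ = {1, 2, 4, 6, 7, 9, 10, 11, 12, 15, 17, 18}
(B Δ Aᶜ)ᶜ = {3, 5, 8, 13, 14, 16}
(B ∪ A) ∪ (B Δ Aᶜ)ᶜ = {2, 3, 4, 5, 8, 9, 10, 12, 13, 14, 16}
((B ∪ A) ∪ (B Δ Aᶜ)ᶜ) ∩ B = {2, 3, 4, 5, 9, 10, 12, 14}

{2, 3, 4, 5, 9, 10, 12, 14}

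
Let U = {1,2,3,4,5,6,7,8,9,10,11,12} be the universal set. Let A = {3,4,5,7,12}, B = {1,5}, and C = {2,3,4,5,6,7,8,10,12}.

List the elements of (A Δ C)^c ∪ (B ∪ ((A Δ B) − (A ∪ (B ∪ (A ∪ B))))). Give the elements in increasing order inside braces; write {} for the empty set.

A Δ C = {2,6,8,10}
(A Δ C)^c = {1,3,4,5,7,9,11,12}
A Δ B = {1,3,4,7,12}
A ∪ B = {1,3,4,5,7,12}
B ∪ (A ∪ B) = {1,3,4,5,7,12}
A ∪ (B ∪ (A ∪ B)) = {1,3,4,5,7,12}
(A Δ B) − (A ∪ (B ∪ (A ∪ B))) = {}
B ∪ ((A Δ B) − (A ∪ (B ∪ (A ∪ B)))) = {1,5}
(A Δ C)^c ∪ (B ∪ ((A Δ B) − (A ∪ (B ∪ (A ∪ B))))) = {1,3,4,5,7,9,11,12}

{1,3,4,5,7,9,11,12}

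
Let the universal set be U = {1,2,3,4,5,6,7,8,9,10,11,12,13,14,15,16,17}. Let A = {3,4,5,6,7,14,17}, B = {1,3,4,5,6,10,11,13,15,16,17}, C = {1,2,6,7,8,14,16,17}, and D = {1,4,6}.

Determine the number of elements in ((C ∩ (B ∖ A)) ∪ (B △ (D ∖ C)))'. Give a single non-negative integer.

B ∖ A = {1,10,11,13,15,16}
C ∩ (B ∖ A) = {1,16}
D ∖ C = {4}
B △ (D ∖ C) = {1,3,5,6,10,11,13,15,16,17}
(C ∩ (B ∖ A)) ∪ (B △ (D ∖ C)) = {1,3,5,6,10,11,13,15,16,17}
((C ∩ (B ∖ A)) ∪ (B △ (D ∖ C)))' = {2,4,7,8,9,12,14}
|((C ∩ (B ∖ A)) ∪ (B △ (D ∖ C)))'| = 7

7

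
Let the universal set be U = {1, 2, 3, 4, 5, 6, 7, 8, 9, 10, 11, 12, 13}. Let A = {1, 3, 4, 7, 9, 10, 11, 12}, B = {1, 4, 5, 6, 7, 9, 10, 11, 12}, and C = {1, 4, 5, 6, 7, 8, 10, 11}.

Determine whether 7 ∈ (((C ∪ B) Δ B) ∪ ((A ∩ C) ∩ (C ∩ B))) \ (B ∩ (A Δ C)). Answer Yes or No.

Yes

7 ∈ C and 7 ∈ B, so 7 ∈ C ∪ B
7 ∈ (C ∪ B) and 7 ∈ B, so 7 ∉ (C ∪ B) Δ B
7 ∈ A and 7 ∈ C, so 7 ∈ A ∩ C
7 ∈ C and 7 ∈ B, so 7 ∈ C ∩ B
7 ∈ (A ∩ C) and 7 ∈ (C ∩ B), so 7 ∈ (A ∩ C) ∩ (C ∩ B)
7 ∉ ((C ∪ B) Δ B) and 7 ∈ ((A ∩ C) ∩ (C ∩ B)), so 7 ∈ ((C ∪ B) Δ B) ∪ ((A ∩ C) ∩ (C ∩ B))
7 ∈ A and 7 ∈ C, so 7 ∉ A Δ C
7 ∈ B and 7 ∉ (A Δ C), so 7 ∉ B ∩ (A Δ C)
7 ∈ (((C ∪ B) Δ B) ∪ ((A ∩ C) ∩ (C ∩ B))) and 7 ∉ (B ∩ (A Δ C)), so 7 ∈ (((C ∪ B) Δ B) ∪ ((A ∩ C) ∩ (C ∩ B))) \ (B ∩ (A Δ C))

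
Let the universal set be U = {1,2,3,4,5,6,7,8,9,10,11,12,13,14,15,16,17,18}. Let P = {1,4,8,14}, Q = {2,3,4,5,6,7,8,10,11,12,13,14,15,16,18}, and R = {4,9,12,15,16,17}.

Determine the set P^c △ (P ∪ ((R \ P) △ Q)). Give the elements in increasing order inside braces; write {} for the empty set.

P^c = {2,3,5,6,7,9,10,11,12,13,15,16,17,18}
R \ P = {9,12,15,16,17}
(R \ P) △ Q = {2,3,4,5,6,7,8,9,10,11,13,14,17,18}
P ∪ ((R \ P) △ Q) = {1,2,3,4,5,6,7,8,9,10,11,13,14,17,18}
P^c △ (P ∪ ((R \ P) △ Q)) = {1,4,8,12,14,15,16}

{1,4,8,12,14,15,16}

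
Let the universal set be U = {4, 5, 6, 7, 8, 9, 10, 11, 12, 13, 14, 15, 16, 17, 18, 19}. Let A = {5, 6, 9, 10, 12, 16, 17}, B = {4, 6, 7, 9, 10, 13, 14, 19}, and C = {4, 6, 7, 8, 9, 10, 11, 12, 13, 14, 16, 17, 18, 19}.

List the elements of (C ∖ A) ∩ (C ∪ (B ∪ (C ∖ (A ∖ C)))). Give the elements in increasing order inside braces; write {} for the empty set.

{4, 7, 8, 11, 13, 14, 18, 19}

C ∖ A = {4, 7, 8, 11, 13, 14, 18, 19}
A ∖ C = {5}
C ∖ (A ∖ C) = {4, 6, 7, 8, 9, 10, 11, 12, 13, 14, 16, 17, 18, 19}
B ∪ (C ∖ (A ∖ C)) = {4, 6, 7, 8, 9, 10, 11, 12, 13, 14, 16, 17, 18, 19}
C ∪ (B ∪ (C ∖ (A ∖ C))) = {4, 6, 7, 8, 9, 10, 11, 12, 13, 14, 16, 17, 18, 19}
(C ∖ A) ∩ (C ∪ (B ∪ (C ∖ (A ∖ C)))) = {4, 7, 8, 11, 13, 14, 18, 19}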